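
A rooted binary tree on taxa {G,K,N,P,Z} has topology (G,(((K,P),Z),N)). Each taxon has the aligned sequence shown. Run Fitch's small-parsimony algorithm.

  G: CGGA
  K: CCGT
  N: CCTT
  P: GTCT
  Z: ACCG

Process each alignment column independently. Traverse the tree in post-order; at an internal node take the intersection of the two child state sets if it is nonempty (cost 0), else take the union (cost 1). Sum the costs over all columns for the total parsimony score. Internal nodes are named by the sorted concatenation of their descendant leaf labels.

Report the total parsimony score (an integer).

9

KP@0: {C} ∪ {G} = {C,G} (union, +1)
KPZ@0: {C,G} ∪ {A} = {A,C,G} (union, +1)
KNPZ@0: {A,C,G} ∩ {C} = {C} (intersection, +0)
GKNPZ@0: {C} ∩ {C} = {C} (intersection, +0)
KP@1: {C} ∪ {T} = {C,T} (union, +1)
KPZ@1: {C,T} ∩ {C} = {C} (intersection, +0)
KNPZ@1: {C} ∩ {C} = {C} (intersection, +0)
GKNPZ@1: {G} ∪ {C} = {C,G} (union, +1)
KP@2: {G} ∪ {C} = {C,G} (union, +1)
KPZ@2: {C,G} ∩ {C} = {C} (intersection, +0)
KNPZ@2: {C} ∪ {T} = {C,T} (union, +1)
GKNPZ@2: {G} ∪ {C,T} = {C,G,T} (union, +1)
KP@3: {T} ∩ {T} = {T} (intersection, +0)
KPZ@3: {T} ∪ {G} = {G,T} (union, +1)
KNPZ@3: {G,T} ∩ {T} = {T} (intersection, +0)
GKNPZ@3: {A} ∪ {T} = {A,T} (union, +1)
per-site changes: [2, 2, 3, 2]; total = 9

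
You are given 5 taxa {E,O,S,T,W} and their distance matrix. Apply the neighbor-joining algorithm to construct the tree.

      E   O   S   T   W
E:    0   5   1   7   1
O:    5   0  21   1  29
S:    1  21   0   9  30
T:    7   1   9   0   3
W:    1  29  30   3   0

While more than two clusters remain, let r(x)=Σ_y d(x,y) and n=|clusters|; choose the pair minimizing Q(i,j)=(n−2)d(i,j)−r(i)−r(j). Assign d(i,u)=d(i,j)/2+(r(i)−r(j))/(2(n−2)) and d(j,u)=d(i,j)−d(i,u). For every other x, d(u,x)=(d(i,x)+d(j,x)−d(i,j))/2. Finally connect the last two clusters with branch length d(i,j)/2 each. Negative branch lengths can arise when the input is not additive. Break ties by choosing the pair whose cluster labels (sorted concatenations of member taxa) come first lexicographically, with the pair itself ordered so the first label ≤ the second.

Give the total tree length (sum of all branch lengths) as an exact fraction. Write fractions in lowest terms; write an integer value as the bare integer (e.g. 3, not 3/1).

iteration 1: select E,W (d=1, Q=-74); attach at lengths (-23/3, 26/3); label the merged cluster EW
  updated: d(EW,O)=33/2, d(EW,S)=15, d(EW,T)=9/2
iteration 2: select EW,S (d=15, Q=-51); attach at lengths (21/4, 39/4); label the merged cluster ESW
  updated: d(ESW,O)=45/4, d(ESW,T)=-3/4
iteration 3: select ESW,O (d=45/4, Q=-23/2); attach at lengths (19/4, 13/2); label the merged cluster EOSW
  updated: d(EOSW,T)=-11/2
iteration 4: select EOSW,T (d=-11/2); attach at lengths (-11/4, -11/4); label the merged cluster EOSTW
final tree: ((((E:-23/3,W:26/3):21/4,S:39/4):19/4,O:13/2):-11/4,T:-11/4)
total length: 87/4

87/4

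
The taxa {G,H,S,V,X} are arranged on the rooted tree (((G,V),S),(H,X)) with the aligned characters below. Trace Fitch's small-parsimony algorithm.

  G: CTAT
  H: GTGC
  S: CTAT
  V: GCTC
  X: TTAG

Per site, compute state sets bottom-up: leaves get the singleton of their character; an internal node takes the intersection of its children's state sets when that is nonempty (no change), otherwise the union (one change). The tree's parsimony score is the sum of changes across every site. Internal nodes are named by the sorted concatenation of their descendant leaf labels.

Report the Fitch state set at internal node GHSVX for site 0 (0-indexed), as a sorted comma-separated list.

C,G,T

site 0, node GV: G={C} ∪ V={G} → {C,G} (+1)
site 0, node GSV: GV={C,G} ∩ S={C} → {C} (+0)
site 0, node HX: H={G} ∪ X={T} → {G,T} (+1)
site 0, node GHSVX: GSV={C} ∪ HX={G,T} → {C,G,T} (+1)
site 1, node GV: G={T} ∪ V={C} → {C,T} (+1)
site 1, node GSV: GV={C,T} ∩ S={T} → {T} (+0)
site 1, node HX: H={T} ∩ X={T} → {T} (+0)
site 1, node GHSVX: GSV={T} ∩ HX={T} → {T} (+0)
site 2, node GV: G={A} ∪ V={T} → {A,T} (+1)
site 2, node GSV: GV={A,T} ∩ S={A} → {A} (+0)
site 2, node HX: H={G} ∪ X={A} → {A,G} (+1)
site 2, node GHSVX: GSV={A} ∩ HX={A,G} → {A} (+0)
site 3, node GV: G={T} ∪ V={C} → {C,T} (+1)
site 3, node GSV: GV={C,T} ∩ S={T} → {T} (+0)
site 3, node HX: H={C} ∪ X={G} → {C,G} (+1)
site 3, node GHSVX: GSV={T} ∪ HX={C,G} → {C,G,T} (+1)
per-site changes: [3, 1, 2, 3]; total = 9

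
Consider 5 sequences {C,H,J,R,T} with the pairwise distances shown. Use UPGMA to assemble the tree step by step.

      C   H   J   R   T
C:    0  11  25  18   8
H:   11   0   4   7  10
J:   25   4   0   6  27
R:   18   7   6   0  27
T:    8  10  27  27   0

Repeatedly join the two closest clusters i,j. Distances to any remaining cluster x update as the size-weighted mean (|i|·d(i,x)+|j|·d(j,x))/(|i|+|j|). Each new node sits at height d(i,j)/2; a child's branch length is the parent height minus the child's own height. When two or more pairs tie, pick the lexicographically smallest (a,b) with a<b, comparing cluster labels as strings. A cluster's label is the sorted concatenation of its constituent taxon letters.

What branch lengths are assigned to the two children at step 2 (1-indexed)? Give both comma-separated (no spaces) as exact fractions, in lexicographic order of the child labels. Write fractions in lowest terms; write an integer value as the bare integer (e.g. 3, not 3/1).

iteration 1: select H,J (d=4); attach at lengths (2, 2); label the merged cluster HJ
  updated: d(C,HJ)=18, d(HJ,R)=13/2, d(HJ,T)=37/2
iteration 2: select HJ,R (d=13/2); attach at lengths (5/4, 13/4); label the merged cluster HJR
  updated: d(C,HJR)=18, d(HJR,T)=64/3
iteration 3: select C,T (d=8); attach at lengths (4, 4); label the merged cluster CT
  updated: d(CT,HJR)=59/3
iteration 4: select CT,HJR (d=59/3); attach at lengths (35/6, 79/12); label the merged cluster CHJRT
final tree: ((C:4,T:4):35/6,((H:2,J:2):5/4,R:13/4):79/12)
total length: 347/12

5/4,13/4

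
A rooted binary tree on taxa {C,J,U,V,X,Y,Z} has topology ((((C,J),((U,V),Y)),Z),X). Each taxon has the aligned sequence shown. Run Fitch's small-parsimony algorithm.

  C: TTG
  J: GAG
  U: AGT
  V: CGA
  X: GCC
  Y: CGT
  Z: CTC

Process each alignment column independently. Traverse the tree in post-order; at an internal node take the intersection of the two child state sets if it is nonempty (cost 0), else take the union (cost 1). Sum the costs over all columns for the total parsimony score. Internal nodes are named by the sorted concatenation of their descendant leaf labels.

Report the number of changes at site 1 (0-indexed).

3

[col 0] CJ: children C:{T}, J:{G} ∪→ {G,T}; cost 1
[col 0] UV: children U:{A}, V:{C} ∪→ {A,C}; cost 1
[col 0] UVY: children UV:{A,C}, Y:{C} ∩→ {C}; cost 0
[col 0] CJUVY: children CJ:{G,T}, UVY:{C} ∪→ {C,G,T}; cost 1
[col 0] CJUVYZ: children CJUVY:{C,G,T}, Z:{C} ∩→ {C}; cost 0
[col 0] CJUVXYZ: children CJUVYZ:{C}, X:{G} ∪→ {C,G}; cost 1
[col 1] CJ: children C:{T}, J:{A} ∪→ {A,T}; cost 1
[col 1] UV: children U:{G}, V:{G} ∩→ {G}; cost 0
[col 1] UVY: children UV:{G}, Y:{G} ∩→ {G}; cost 0
[col 1] CJUVY: children CJ:{A,T}, UVY:{G} ∪→ {A,G,T}; cost 1
[col 1] CJUVYZ: children CJUVY:{A,G,T}, Z:{T} ∩→ {T}; cost 0
[col 1] CJUVXYZ: children CJUVYZ:{T}, X:{C} ∪→ {C,T}; cost 1
[col 2] CJ: children C:{G}, J:{G} ∩→ {G}; cost 0
[col 2] UV: children U:{T}, V:{A} ∪→ {A,T}; cost 1
[col 2] UVY: children UV:{A,T}, Y:{T} ∩→ {T}; cost 0
[col 2] CJUVY: children CJ:{G}, UVY:{T} ∪→ {G,T}; cost 1
[col 2] CJUVYZ: children CJUVY:{G,T}, Z:{C} ∪→ {C,G,T}; cost 1
[col 2] CJUVXYZ: children CJUVYZ:{C,G,T}, X:{C} ∩→ {C}; cost 0
per-site changes: [4, 3, 3]; total = 10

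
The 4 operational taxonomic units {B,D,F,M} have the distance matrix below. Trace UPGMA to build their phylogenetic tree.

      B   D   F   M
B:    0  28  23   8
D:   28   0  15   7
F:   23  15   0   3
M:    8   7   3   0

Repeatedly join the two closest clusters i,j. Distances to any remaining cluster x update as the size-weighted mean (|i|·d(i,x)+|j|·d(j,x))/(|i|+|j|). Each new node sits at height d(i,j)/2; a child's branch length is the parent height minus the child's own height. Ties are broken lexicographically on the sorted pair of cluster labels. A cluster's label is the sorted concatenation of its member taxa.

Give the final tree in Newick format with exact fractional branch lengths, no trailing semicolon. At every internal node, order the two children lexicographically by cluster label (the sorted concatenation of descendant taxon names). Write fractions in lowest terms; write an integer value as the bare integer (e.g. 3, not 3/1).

(B:59/6,(D:11/2,(F:3/2,M:3/2):4):13/3)

step 1: merge (F,M) at d=3; branch lengths F→3/2, M→3/2; new cluster FM
  updated: d(B,FM)=31/2, d(D,FM)=11
step 2: merge (D,FM) at d=11; branch lengths D→11/2, FM→4; new cluster DFM
  updated: d(B,DFM)=59/3
step 3: merge (B,DFM) at d=59/3; branch lengths B→59/6, DFM→13/3; new cluster BDFM
final tree: (B:59/6,(D:11/2,(F:3/2,M:3/2):4):13/3)
total length: 80/3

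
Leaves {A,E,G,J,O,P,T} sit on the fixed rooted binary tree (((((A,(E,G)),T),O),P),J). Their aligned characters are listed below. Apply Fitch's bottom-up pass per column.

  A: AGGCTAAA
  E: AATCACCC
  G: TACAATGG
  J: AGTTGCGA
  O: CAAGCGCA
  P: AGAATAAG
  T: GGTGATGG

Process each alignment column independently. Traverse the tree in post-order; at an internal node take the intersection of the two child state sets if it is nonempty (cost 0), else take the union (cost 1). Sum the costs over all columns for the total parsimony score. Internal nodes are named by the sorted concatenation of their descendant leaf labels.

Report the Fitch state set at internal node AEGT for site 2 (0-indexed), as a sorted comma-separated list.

T

[col 0] EG: children E:{A}, G:{T} ∪→ {A,T}; cost 1
[col 0] AEG: children A:{A}, EG:{A,T} ∩→ {A}; cost 0
[col 0] AEGT: children AEG:{A}, T:{G} ∪→ {A,G}; cost 1
[col 0] AEGOT: children AEGT:{A,G}, O:{C} ∪→ {A,C,G}; cost 1
[col 0] AEGOPT: children AEGOT:{A,C,G}, P:{A} ∩→ {A}; cost 0
[col 0] AEGJOPT: children AEGOPT:{A}, J:{A} ∩→ {A}; cost 0
[col 1] EG: children E:{A}, G:{A} ∩→ {A}; cost 0
[col 1] AEG: children A:{G}, EG:{A} ∪→ {A,G}; cost 1
[col 1] AEGT: children AEG:{A,G}, T:{G} ∩→ {G}; cost 0
[col 1] AEGOT: children AEGT:{G}, O:{A} ∪→ {A,G}; cost 1
[col 1] AEGOPT: children AEGOT:{A,G}, P:{G} ∩→ {G}; cost 0
[col 1] AEGJOPT: children AEGOPT:{G}, J:{G} ∩→ {G}; cost 0
[col 2] EG: children E:{T}, G:{C} ∪→ {C,T}; cost 1
[col 2] AEG: children A:{G}, EG:{C,T} ∪→ {C,G,T}; cost 1
[col 2] AEGT: children AEG:{C,G,T}, T:{T} ∩→ {T}; cost 0
[col 2] AEGOT: children AEGT:{T}, O:{A} ∪→ {A,T}; cost 1
[col 2] AEGOPT: children AEGOT:{A,T}, P:{A} ∩→ {A}; cost 0
[col 2] AEGJOPT: children AEGOPT:{A}, J:{T} ∪→ {A,T}; cost 1
[col 3] EG: children E:{C}, G:{A} ∪→ {A,C}; cost 1
[col 3] AEG: children A:{C}, EG:{A,C} ∩→ {C}; cost 0
[col 3] AEGT: children AEG:{C}, T:{G} ∪→ {C,G}; cost 1
[col 3] AEGOT: children AEGT:{C,G}, O:{G} ∩→ {G}; cost 0
[col 3] AEGOPT: children AEGOT:{G}, P:{A} ∪→ {A,G}; cost 1
[col 3] AEGJOPT: children AEGOPT:{A,G}, J:{T} ∪→ {A,G,T}; cost 1
[col 4] EG: children E:{A}, G:{A} ∩→ {A}; cost 0
[col 4] AEG: children A:{T}, EG:{A} ∪→ {A,T}; cost 1
[col 4] AEGT: children AEG:{A,T}, T:{A} ∩→ {A}; cost 0
[col 4] AEGOT: children AEGT:{A}, O:{C} ∪→ {A,C}; cost 1
[col 4] AEGOPT: children AEGOT:{A,C}, P:{T} ∪→ {A,C,T}; cost 1
[col 4] AEGJOPT: children AEGOPT:{A,C,T}, J:{G} ∪→ {A,C,G,T}; cost 1
[col 5] EG: children E:{C}, G:{T} ∪→ {C,T}; cost 1
[col 5] AEG: children A:{A}, EG:{C,T} ∪→ {A,C,T}; cost 1
[col 5] AEGT: children AEG:{A,C,T}, T:{T} ∩→ {T}; cost 0
[col 5] AEGOT: children AEGT:{T}, O:{G} ∪→ {G,T}; cost 1
[col 5] AEGOPT: children AEGOT:{G,T}, P:{A} ∪→ {A,G,T}; cost 1
[col 5] AEGJOPT: children AEGOPT:{A,G,T}, J:{C} ∪→ {A,C,G,T}; cost 1
[col 6] EG: children E:{C}, G:{G} ∪→ {C,G}; cost 1
[col 6] AEG: children A:{A}, EG:{C,G} ∪→ {A,C,G}; cost 1
[col 6] AEGT: children AEG:{A,C,G}, T:{G} ∩→ {G}; cost 0
[col 6] AEGOT: children AEGT:{G}, O:{C} ∪→ {C,G}; cost 1
[col 6] AEGOPT: children AEGOT:{C,G}, P:{A} ∪→ {A,C,G}; cost 1
[col 6] AEGJOPT: children AEGOPT:{A,C,G}, J:{G} ∩→ {G}; cost 0
[col 7] EG: children E:{C}, G:{G} ∪→ {C,G}; cost 1
[col 7] AEG: children A:{A}, EG:{C,G} ∪→ {A,C,G}; cost 1
[col 7] AEGT: children AEG:{A,C,G}, T:{G} ∩→ {G}; cost 0
[col 7] AEGOT: children AEGT:{G}, O:{A} ∪→ {A,G}; cost 1
[col 7] AEGOPT: children AEGOT:{A,G}, P:{G} ∩→ {G}; cost 0
[col 7] AEGJOPT: children AEGOPT:{G}, J:{A} ∪→ {A,G}; cost 1
per-site changes: [3, 2, 4, 4, 4, 5, 4, 4]; total = 30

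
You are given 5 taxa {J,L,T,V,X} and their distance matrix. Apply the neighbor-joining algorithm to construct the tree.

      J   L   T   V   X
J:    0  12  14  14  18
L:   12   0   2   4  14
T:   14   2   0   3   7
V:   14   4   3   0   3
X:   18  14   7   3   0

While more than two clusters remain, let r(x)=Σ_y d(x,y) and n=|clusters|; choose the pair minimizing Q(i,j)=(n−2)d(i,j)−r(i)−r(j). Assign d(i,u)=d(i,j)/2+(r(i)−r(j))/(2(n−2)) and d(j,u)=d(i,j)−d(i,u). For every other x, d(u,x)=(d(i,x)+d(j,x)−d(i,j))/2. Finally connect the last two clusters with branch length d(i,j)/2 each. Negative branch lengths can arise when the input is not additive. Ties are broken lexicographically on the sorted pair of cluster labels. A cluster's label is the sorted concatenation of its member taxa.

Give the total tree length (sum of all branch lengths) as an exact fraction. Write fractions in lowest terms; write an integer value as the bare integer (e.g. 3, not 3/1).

1. join V+X (d=3, Q=-57) ⇒ VX; edges |V|=-3/2, |X|=9/2
  updated: d(J,VX)=29/2, d(L,VX)=15/2, d(T,VX)=7/2
2. join J+L (d=12, Q=-38) ⇒ JL; edges |J|=43/4, |L|=5/4
  updated: d(JL,T)=2, d(JL,VX)=5
3. join JL+T (d=2, Q=-21/2) ⇒ JLT; edges |JL|=7/4, |T|=1/4
  updated: d(JLT,VX)=13/4
4. join JLT+VX (d=13/4) ⇒ JLTVX; edges |JLT|=13/8, |VX|=13/8
final tree: (((J:43/4,L:5/4):7/4,T:1/4):13/8,(V:-3/2,X:9/2):13/8)
total length: 81/4

81/4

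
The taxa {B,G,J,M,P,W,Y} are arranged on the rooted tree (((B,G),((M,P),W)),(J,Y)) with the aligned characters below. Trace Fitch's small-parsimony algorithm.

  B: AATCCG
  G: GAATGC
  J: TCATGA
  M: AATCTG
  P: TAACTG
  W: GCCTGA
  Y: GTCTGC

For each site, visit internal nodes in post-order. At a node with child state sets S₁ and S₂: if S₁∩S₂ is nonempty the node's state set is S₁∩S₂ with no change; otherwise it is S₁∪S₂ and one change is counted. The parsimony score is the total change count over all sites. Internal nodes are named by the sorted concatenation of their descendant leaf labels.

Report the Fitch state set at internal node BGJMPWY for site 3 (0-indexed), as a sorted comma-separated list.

site 0, node BG: B={A} ∪ G={G} → {A,G} (+1)
site 0, node MP: M={A} ∪ P={T} → {A,T} (+1)
site 0, node MPW: MP={A,T} ∪ W={G} → {A,G,T} (+1)
site 0, node BGMPW: BG={A,G} ∩ MPW={A,G,T} → {A,G} (+0)
site 0, node JY: J={T} ∪ Y={G} → {G,T} (+1)
site 0, node BGJMPWY: BGMPW={A,G} ∩ JY={G,T} → {G} (+0)
site 1, node BG: B={A} ∩ G={A} → {A} (+0)
site 1, node MP: M={A} ∩ P={A} → {A} (+0)
site 1, node MPW: MP={A} ∪ W={C} → {A,C} (+1)
site 1, node BGMPW: BG={A} ∩ MPW={A,C} → {A} (+0)
site 1, node JY: J={C} ∪ Y={T} → {C,T} (+1)
site 1, node BGJMPWY: BGMPW={A} ∪ JY={C,T} → {A,C,T} (+1)
site 2, node BG: B={T} ∪ G={A} → {A,T} (+1)
site 2, node MP: M={T} ∪ P={A} → {A,T} (+1)
site 2, node MPW: MP={A,T} ∪ W={C} → {A,C,T} (+1)
site 2, node BGMPW: BG={A,T} ∩ MPW={A,C,T} → {A,T} (+0)
site 2, node JY: J={A} ∪ Y={C} → {A,C} (+1)
site 2, node BGJMPWY: BGMPW={A,T} ∩ JY={A,C} → {A} (+0)
site 3, node BG: B={C} ∪ G={T} → {C,T} (+1)
site 3, node MP: M={C} ∩ P={C} → {C} (+0)
site 3, node MPW: MP={C} ∪ W={T} → {C,T} (+1)
site 3, node BGMPW: BG={C,T} ∩ MPW={C,T} → {C,T} (+0)
site 3, node JY: J={T} ∩ Y={T} → {T} (+0)
site 3, node BGJMPWY: BGMPW={C,T} ∩ JY={T} → {T} (+0)
site 4, node BG: B={C} ∪ G={G} → {C,G} (+1)
site 4, node MP: M={T} ∩ P={T} → {T} (+0)
site 4, node MPW: MP={T} ∪ W={G} → {G,T} (+1)
site 4, node BGMPW: BG={C,G} ∩ MPW={G,T} → {G} (+0)
site 4, node JY: J={G} ∩ Y={G} → {G} (+0)
site 4, node BGJMPWY: BGMPW={G} ∩ JY={G} → {G} (+0)
site 5, node BG: B={G} ∪ G={C} → {C,G} (+1)
site 5, node MP: M={G} ∩ P={G} → {G} (+0)
site 5, node MPW: MP={G} ∪ W={A} → {A,G} (+1)
site 5, node BGMPW: BG={C,G} ∩ MPW={A,G} → {G} (+0)
site 5, node JY: J={A} ∪ Y={C} → {A,C} (+1)
site 5, node BGJMPWY: BGMPW={G} ∪ JY={A,C} → {A,C,G} (+1)
per-site changes: [4, 3, 4, 2, 2, 4]; total = 19

T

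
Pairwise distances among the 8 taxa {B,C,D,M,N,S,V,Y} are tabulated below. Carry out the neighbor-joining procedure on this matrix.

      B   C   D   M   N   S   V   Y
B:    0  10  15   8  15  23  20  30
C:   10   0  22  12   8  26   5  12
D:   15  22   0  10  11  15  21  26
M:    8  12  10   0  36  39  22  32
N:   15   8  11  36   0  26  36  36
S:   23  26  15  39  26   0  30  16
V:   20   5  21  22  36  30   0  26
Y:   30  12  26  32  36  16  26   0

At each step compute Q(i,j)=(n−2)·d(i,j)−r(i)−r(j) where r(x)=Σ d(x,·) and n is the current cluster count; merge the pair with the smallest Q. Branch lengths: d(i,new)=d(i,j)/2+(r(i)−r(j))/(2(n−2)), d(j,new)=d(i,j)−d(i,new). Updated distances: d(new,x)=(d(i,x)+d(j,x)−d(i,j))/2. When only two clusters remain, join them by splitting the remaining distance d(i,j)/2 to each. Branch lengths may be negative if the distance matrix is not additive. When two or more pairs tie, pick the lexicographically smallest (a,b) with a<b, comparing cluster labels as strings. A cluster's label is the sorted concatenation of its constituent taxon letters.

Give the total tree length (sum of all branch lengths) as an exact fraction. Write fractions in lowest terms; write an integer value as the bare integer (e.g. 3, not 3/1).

1035/16

1. join S+Y (d=16, Q=-257) ⇒ SY; edges |S|=31/4, |Y|=33/4
  updated: d(B,SY)=37/2, d(C,SY)=11, d(D,SY)=25/2, d(M,SY)=55/2, d(N,SY)=23, d(SY,V)=20
2. join C+V (d=5, Q=-167) ⇒ CV; edges |C|=-31/10, |V|=81/10
  updated: d(B,CV)=25/2, d(CV,D)=19, d(CV,M)=29/2, d(CV,N)=39/2, d(CV,SY)=13
3. join B+M (d=8, Q=-133) ⇒ BM; edges |B|=5/8, |M|=59/8
  updated: d(BM,CV)=19/2, d(BM,D)=17/2, d(BM,N)=43/2, d(BM,SY)=19
4. join D+N (d=11, Q=-93) ⇒ DN; edges |D|=3/2, |N|=19/2
  updated: d(BM,DN)=19/2, d(CV,DN)=55/4, d(DN,SY)=49/4
5. join BM+CV (d=19/2, Q=-221/4) ⇒ BCMV; edges |BM|=83/16, |CV|=69/16
  updated: d(BCMV,DN)=55/8, d(BCMV,SY)=45/4
6. join BCMV+DN (d=55/8, Q=-243/8) ⇒ BCDMNV; edges |BCMV|=47/16, |DN|=63/16
  updated: d(BCDMNV,SY)=133/16
7. join BCDMNV+SY (d=133/16) ⇒ BCDMNSVY; edges |BCDMNV|=133/32, |SY|=133/32
final tree: ((((B:5/8,M:59/8):83/16,(C:-31/10,V:81/10):69/16):47/16,(D:3/2,N:19/2):63/16):133/32,(S:31/4,Y:33/4):133/32)
total length: 1035/16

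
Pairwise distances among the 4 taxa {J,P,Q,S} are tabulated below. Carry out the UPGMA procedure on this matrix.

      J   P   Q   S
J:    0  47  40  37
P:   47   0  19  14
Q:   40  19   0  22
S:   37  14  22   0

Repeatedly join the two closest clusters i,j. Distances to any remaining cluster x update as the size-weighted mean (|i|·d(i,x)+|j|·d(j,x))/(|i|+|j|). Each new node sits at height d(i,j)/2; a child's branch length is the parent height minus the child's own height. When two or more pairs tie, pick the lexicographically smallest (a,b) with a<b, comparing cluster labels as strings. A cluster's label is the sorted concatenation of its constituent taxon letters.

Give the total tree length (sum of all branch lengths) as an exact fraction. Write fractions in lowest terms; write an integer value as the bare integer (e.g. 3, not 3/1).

iteration 1: select P,S (d=14); attach at lengths (7, 7); label the merged cluster PS
  updated: d(J,PS)=42, d(PS,Q)=41/2
iteration 2: select PS,Q (d=41/2); attach at lengths (13/4, 41/4); label the merged cluster PQS
  updated: d(J,PQS)=124/3
iteration 3: select J,PQS (d=124/3); attach at lengths (62/3, 125/12); label the merged cluster JPQS
final tree: (J:62/3,((P:7,S:7):13/4,Q:41/4):125/12)
total length: 703/12

703/12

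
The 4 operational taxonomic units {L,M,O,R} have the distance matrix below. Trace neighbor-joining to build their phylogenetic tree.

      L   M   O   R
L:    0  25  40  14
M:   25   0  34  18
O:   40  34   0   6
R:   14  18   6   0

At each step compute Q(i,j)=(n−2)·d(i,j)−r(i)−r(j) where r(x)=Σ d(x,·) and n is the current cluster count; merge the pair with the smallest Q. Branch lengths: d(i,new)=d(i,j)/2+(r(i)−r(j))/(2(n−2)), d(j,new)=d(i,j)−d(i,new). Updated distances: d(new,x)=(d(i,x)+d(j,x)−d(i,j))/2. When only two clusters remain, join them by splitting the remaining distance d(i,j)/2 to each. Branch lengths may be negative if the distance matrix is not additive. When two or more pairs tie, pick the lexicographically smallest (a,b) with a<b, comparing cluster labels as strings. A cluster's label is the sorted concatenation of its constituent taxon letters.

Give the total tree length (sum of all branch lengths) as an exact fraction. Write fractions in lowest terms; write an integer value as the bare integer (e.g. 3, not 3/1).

step 1: merge (L,M) at d=25, Q=-106; branch lengths L→13, M→12; new cluster LM
  updated: d(LM,O)=49/2, d(LM,R)=7/2
step 2: merge (LM,O) at d=49/2, Q=-34; branch lengths LM→11, O→27/2; new cluster LMO
  updated: d(LMO,R)=-15/2
step 3: merge (LMO,R) at d=-15/2; branch lengths LMO→-15/4, R→-15/4; new cluster LMOR
final tree: (((L:13,M:12):11,O:27/2):-15/4,R:-15/4)
total length: 42

42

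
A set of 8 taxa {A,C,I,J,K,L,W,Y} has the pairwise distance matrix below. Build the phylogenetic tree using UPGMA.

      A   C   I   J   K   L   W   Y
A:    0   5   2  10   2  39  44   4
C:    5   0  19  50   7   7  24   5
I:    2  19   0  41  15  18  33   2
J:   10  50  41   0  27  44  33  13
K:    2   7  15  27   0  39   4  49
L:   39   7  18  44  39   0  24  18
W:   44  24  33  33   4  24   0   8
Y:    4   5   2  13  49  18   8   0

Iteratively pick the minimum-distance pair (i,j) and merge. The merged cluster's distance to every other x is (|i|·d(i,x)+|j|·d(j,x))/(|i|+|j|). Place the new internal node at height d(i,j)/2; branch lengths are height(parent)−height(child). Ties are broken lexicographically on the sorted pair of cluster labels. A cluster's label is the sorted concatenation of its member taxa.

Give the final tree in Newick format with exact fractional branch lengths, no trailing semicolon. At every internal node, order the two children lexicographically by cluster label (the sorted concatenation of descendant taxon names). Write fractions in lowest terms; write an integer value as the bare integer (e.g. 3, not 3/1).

iteration 1: select A,I (d=2); attach at lengths (1, 1); label the merged cluster AI
  updated: d(AI,C)=12, d(AI,J)=51/2, d(AI,K)=17/2, d(AI,L)=57/2, d(AI,W)=77/2, d(AI,Y)=3
iteration 2: select AI,Y (d=3); attach at lengths (1/2, 3/2); label the merged cluster AIY
  updated: d(AIY,C)=29/3, d(AIY,J)=64/3, d(AIY,K)=22, d(AIY,L)=25, d(AIY,W)=85/3
iteration 3: select K,W (d=4); attach at lengths (2, 2); label the merged cluster KW
  updated: d(AIY,KW)=151/6, d(C,KW)=31/2, d(J,KW)=30, d(KW,L)=63/2
iteration 4: select C,L (d=7); attach at lengths (7/2, 7/2); label the merged cluster CL
  updated: d(AIY,CL)=52/3, d(CL,J)=47, d(CL,KW)=47/2
iteration 5: select AIY,CL (d=52/3); attach at lengths (43/6, 31/6); label the merged cluster ACILY
  updated: d(ACILY,J)=158/5, d(ACILY,KW)=49/2
iteration 6: select ACILY,KW (d=49/2); attach at lengths (43/12, 41/4); label the merged cluster ACIKLWY
  updated: d(ACIKLWY,J)=218/7
iteration 7: select ACIKLWY,J (d=218/7); attach at lengths (93/28, 109/7); label the merged cluster ACIJKLWY
final tree: (((((A:1,I:1):1/2,Y:3/2):43/6,(C:7/2,L:7/2):31/6):43/12,(K:2,W:2):41/4):93/28,J:109/7)
total length: 5045/84

(((((A:1,I:1):1/2,Y:3/2):43/6,(C:7/2,L:7/2):31/6):43/12,(K:2,W:2):41/4):93/28,J:109/7)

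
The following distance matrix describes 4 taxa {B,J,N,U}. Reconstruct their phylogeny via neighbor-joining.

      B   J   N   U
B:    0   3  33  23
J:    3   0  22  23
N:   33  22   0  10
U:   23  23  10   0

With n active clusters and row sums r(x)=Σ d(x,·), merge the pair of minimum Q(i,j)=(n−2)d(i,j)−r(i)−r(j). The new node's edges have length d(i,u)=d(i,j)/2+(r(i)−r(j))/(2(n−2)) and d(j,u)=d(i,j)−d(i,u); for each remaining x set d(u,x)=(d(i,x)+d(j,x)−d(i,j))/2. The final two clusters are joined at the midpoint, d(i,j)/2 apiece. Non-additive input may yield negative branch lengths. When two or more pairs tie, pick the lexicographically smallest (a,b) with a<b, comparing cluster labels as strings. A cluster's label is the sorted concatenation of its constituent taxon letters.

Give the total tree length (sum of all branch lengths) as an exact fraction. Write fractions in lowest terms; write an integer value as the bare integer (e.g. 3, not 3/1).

127/4

1. join B+J (d=3, Q=-101) ⇒ BJ; edges |B|=17/4, |J|=-5/4
  updated: d(BJ,N)=26, d(BJ,U)=43/2
2. join BJ+N (d=26, Q=-115/2) ⇒ BJN; edges |BJ|=75/4, |N|=29/4
  updated: d(BJN,U)=11/4
3. join BJN+U (d=11/4) ⇒ BJNU; edges |BJN|=11/8, |U|=11/8
final tree: (((B:17/4,J:-5/4):75/4,N:29/4):11/8,U:11/8)
total length: 127/4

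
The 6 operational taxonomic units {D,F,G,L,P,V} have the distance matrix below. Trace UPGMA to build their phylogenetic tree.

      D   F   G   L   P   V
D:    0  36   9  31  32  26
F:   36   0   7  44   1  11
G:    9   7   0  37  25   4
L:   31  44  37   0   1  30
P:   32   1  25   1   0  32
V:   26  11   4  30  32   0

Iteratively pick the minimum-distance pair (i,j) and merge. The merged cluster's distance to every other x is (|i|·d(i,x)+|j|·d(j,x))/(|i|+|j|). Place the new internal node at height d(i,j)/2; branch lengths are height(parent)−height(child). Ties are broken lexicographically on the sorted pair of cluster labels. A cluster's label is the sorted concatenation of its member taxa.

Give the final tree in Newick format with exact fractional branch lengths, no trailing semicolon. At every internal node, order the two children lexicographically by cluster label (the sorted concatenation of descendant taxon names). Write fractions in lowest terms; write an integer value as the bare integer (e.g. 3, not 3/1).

((D:35/4,(G:2,V:2):27/4):167/36,((F:1/2,P:1/2):43/4,L:45/4):77/36)

1. join F+P (d=1) ⇒ FP; edges |F|=1/2, |P|=1/2
  updated: d(D,FP)=34, d(FP,G)=16, d(FP,L)=45/2, d(FP,V)=43/2
2. join G+V (d=4) ⇒ GV; edges |G|=2, |V|=2
  updated: d(D,GV)=35/2, d(FP,GV)=75/4, d(GV,L)=67/2
3. join D+GV (d=35/2) ⇒ DGV; edges |D|=35/4, |GV|=27/4
  updated: d(DGV,FP)=143/6, d(DGV,L)=98/3
4. join FP+L (d=45/2) ⇒ FLP; edges |FP|=43/4, |L|=45/4
  updated: d(DGV,FLP)=241/9
5. join DGV+FLP (d=241/9) ⇒ DFGLPV; edges |DGV|=167/36, |FLP|=77/36
final tree: ((D:35/4,(G:2,V:2):27/4):167/36,((F:1/2,P:1/2):43/4,L:45/4):77/36)
total length: 887/18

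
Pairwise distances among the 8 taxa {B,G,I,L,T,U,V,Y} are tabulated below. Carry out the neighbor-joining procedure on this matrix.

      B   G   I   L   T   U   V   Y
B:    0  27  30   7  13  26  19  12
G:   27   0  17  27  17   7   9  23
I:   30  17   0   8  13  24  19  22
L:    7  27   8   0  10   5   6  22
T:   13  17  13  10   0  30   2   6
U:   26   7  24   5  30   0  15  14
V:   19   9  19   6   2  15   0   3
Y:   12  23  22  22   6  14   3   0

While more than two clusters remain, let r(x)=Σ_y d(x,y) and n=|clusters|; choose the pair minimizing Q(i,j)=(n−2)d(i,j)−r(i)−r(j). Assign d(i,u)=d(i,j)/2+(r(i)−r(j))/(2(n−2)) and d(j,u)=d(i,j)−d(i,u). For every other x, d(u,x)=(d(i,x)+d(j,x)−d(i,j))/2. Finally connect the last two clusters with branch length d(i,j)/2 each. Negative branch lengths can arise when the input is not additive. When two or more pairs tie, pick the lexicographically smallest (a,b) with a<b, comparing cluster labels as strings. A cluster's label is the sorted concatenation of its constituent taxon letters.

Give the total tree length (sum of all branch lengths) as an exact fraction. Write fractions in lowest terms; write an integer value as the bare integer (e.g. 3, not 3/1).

1485/32

1. join G+U (d=7, Q=-206) ⇒ GU; edges |G|=4, |U|=3
  updated: d(B,GU)=23, d(GU,I)=17, d(GU,L)=25/2, d(GU,T)=20, d(GU,V)=17/2, d(GU,Y)=15
2. join B+L (d=7, Q=-269/2) ⇒ BL; edges |B|=147/20, |L|=-7/20
  updated: d(BL,GU)=57/4, d(BL,I)=31/2, d(BL,T)=8, d(BL,V)=9, d(BL,Y)=27/2
3. join GU+I (d=17, Q=-373/4) ⇒ GIU; edges |GU|=225/32, |I|=319/32
  updated: d(BL,GIU)=51/8, d(GIU,T)=8, d(GIU,V)=21/4, d(GIU,Y)=10
4. join BL+GIU (d=51/8, Q=-379/8) ⇒ BGILU; edges |BL|=211/48, |GIU|=95/48
  updated: d(BGILU,T)=77/16, d(BGILU,V)=63/16, d(BGILU,Y)=137/16
5. join BGILU+T (d=77/16, Q=-41/2) ⇒ BGILTU; edges |BGILU|=113/32, |T|=41/32
  updated: d(BGILTU,V)=9/16, d(BGILTU,Y)=39/8
6. join BGILTU+V (d=9/16, Q=-135/16) ⇒ BGILTUV; edges |BGILTU|=39/32, |V|=-21/32
  updated: d(BGILTUV,Y)=117/32
7. join BGILTUV+Y (d=117/32) ⇒ BGILTUVY; edges |BGILTUV|=117/64, |Y|=117/64
final tree: (((((B:147/20,L:-7/20):211/48,((G:4,U:3):225/32,I:319/32):95/48):113/32,T:41/32):39/32,V:-21/32):117/64,Y:117/64)
total length: 1485/32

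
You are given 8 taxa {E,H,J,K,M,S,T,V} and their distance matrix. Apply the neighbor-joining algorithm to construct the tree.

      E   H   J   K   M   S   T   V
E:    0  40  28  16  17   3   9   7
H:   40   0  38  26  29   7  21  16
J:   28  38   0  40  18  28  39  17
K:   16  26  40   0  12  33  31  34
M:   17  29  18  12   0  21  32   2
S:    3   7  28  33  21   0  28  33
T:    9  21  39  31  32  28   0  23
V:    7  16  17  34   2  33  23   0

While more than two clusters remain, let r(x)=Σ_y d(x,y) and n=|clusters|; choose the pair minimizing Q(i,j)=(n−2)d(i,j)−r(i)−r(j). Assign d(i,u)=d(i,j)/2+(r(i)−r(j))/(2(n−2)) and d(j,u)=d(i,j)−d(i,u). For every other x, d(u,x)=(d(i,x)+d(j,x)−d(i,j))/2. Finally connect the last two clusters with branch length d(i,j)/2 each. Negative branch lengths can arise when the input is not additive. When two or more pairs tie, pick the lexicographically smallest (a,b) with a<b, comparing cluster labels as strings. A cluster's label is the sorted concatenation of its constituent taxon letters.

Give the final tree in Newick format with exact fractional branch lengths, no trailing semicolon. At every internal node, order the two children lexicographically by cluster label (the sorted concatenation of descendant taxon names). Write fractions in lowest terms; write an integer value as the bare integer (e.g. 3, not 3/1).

iteration 1: select H,S (d=7, Q=-288); attach at lengths (11/2, 3/2); label the merged cluster HS
  updated: d(E,HS)=18, d(HS,J)=59/2, d(HS,K)=26, d(HS,M)=43/2, d(HS,T)=21, d(HS,V)=21
iteration 2: select E,T (d=9, Q=-205); attach at lengths (-3/2, 21/2); label the merged cluster ET
  updated: d(ET,HS)=15, d(ET,J)=29, d(ET,K)=19, d(ET,M)=20, d(ET,V)=21/2
iteration 3: select K,M (d=12, Q=-313/2); attach at lengths (211/16, -19/16); label the merged cluster KM
  updated: d(ET,KM)=27/2, d(HS,KM)=71/4, d(J,KM)=23, d(KM,V)=12
iteration 4: select J,V (d=17, Q=-108); attach at lengths (89/6, 13/6); label the merged cluster JV
  updated: d(ET,JV)=45/4, d(HS,JV)=67/4, d(JV,KM)=9
iteration 5: select ET,HS (d=15, Q=-237/4); attach at lengths (81/16, 159/16); label the merged cluster EHST
  updated: d(EHST,JV)=13/2, d(EHST,KM)=65/8
iteration 6: select EHST,JV (d=13/2, Q=-189/8); attach at lengths (45/16, 59/16); label the merged cluster EHJSTV
  updated: d(EHJSTV,KM)=85/16
iteration 7: select EHJSTV,KM (d=85/16); attach at lengths (85/32, 85/32); label the merged cluster EHJKMSTV
final tree: ((((E:-3/2,T:21/2):81/16,(H:11/2,S:3/2):159/16):45/16,(J:89/6,V:13/6):59/16):85/32,(K:211/16,M:-19/16):85/32)
total length: 1149/16

((((E:-3/2,T:21/2):81/16,(H:11/2,S:3/2):159/16):45/16,(J:89/6,V:13/6):59/16):85/32,(K:211/16,M:-19/16):85/32)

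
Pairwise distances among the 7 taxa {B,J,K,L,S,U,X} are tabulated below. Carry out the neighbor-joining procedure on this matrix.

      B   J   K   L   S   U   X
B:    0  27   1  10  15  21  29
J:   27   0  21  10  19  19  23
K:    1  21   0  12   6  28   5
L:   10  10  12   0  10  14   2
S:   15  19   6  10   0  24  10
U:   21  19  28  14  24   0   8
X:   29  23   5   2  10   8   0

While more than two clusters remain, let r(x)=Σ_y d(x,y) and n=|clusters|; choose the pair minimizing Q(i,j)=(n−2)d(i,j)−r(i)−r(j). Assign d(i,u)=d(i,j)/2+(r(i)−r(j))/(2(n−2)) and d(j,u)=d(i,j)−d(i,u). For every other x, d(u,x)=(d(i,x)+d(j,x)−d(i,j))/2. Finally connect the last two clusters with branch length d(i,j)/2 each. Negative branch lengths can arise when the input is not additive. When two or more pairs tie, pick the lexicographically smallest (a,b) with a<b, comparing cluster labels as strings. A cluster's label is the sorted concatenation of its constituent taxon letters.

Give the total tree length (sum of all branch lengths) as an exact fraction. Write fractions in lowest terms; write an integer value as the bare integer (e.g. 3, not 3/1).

631/16

1. join B+K (d=1, Q=-171) ⇒ BK; edges |B|=7/2, |K|=-5/2
  updated: d(BK,J)=47/2, d(BK,L)=21/2, d(BK,S)=10, d(BK,U)=24, d(BK,X)=33/2
2. join BK+S (d=10, Q=-235/2) ⇒ BKS; edges |BK|=103/16, |S|=57/16
  updated: d(BKS,J)=65/4, d(BKS,L)=21/4, d(BKS,U)=19, d(BKS,X)=33/4
3. join U+X (d=8, Q=-309/4) ⇒ UX; edges |U|=57/8, |X|=7/8
  updated: d(BKS,UX)=77/8, d(J,UX)=17, d(L,UX)=4
4. join BKS+UX (d=77/8, Q=-85/2) ⇒ BKSUX; edges |BKS|=79/16, |UX|=75/16
  updated: d(BKSUX,J)=189/16, d(BKSUX,L)=-3/16
5. join BKSUX+J (d=189/16, Q=-173/8) ⇒ BJKSUX; edges |BKSUX|=13/16, |J|=11
  updated: d(BJKSUX,L)=-1
6. join BJKSUX+L (d=-1) ⇒ BJKLSUX; edges |BJKSUX|=-1/2, |L|=-1/2
final tree: (((((B:7/2,K:-5/2):103/16,S:57/16):79/16,(U:57/8,X:7/8):75/16):13/16,J:11):-1/2,L:-1/2)
total length: 631/16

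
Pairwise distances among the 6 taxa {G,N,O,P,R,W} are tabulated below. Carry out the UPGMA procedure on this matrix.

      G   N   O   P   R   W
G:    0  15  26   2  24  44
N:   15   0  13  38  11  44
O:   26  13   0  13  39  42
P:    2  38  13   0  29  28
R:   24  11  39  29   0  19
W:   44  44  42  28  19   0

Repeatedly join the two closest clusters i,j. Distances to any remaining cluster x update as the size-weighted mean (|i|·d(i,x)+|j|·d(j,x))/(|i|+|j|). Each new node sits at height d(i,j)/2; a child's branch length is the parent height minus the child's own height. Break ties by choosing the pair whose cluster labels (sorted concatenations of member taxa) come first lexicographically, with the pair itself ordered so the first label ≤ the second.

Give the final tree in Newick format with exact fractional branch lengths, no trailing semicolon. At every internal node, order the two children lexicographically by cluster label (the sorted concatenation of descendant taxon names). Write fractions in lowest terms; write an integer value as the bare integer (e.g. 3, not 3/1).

((((G:1,P:1):35/4,O:39/4):41/12,(N:11/2,R:11/2):23/3):68/15,W:177/10)

iteration 1: select G,P (d=2); attach at lengths (1, 1); label the merged cluster GP
  updated: d(GP,N)=53/2, d(GP,O)=39/2, d(GP,R)=53/2, d(GP,W)=36
iteration 2: select N,R (d=11); attach at lengths (11/2, 11/2); label the merged cluster NR
  updated: d(GP,NR)=53/2, d(NR,O)=26, d(NR,W)=63/2
iteration 3: select GP,O (d=39/2); attach at lengths (35/4, 39/4); label the merged cluster GOP
  updated: d(GOP,NR)=79/3, d(GOP,W)=38
iteration 4: select GOP,NR (d=79/3); attach at lengths (41/12, 23/3); label the merged cluster GNOPR
  updated: d(GNOPR,W)=177/5
iteration 5: select GNOPR,W (d=177/5); attach at lengths (68/15, 177/10); label the merged cluster GNOPRW
final tree: ((((G:1,P:1):35/4,O:39/4):41/12,(N:11/2,R:11/2):23/3):68/15,W:177/10)
total length: 3889/60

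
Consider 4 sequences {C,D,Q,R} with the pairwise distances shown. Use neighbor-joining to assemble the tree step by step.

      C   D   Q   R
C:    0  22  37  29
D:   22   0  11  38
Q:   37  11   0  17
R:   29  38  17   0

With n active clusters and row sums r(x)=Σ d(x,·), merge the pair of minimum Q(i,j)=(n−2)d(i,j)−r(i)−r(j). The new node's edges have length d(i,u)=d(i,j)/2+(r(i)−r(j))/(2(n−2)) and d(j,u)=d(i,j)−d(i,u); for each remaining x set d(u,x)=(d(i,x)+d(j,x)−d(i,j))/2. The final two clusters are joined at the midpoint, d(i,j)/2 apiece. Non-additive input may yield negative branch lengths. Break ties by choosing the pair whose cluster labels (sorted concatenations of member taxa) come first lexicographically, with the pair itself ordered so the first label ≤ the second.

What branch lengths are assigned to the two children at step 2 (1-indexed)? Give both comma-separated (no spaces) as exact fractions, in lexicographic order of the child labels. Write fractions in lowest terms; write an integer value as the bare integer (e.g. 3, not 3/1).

step 1: merge (C,D) at d=22, Q=-115; branch lengths C→61/4, D→27/4; new cluster CD
  updated: d(CD,Q)=13, d(CD,R)=45/2
step 2: merge (CD,Q) at d=13, Q=-105/2; branch lengths CD→37/4, Q→15/4; new cluster CDQ
  updated: d(CDQ,R)=53/4
step 3: merge (CDQ,R) at d=53/4; branch lengths CDQ→53/8, R→53/8; new cluster CDQR
final tree: (((C:61/4,D:27/4):37/4,Q:15/4):53/8,R:53/8)
total length: 193/4

37/4,15/4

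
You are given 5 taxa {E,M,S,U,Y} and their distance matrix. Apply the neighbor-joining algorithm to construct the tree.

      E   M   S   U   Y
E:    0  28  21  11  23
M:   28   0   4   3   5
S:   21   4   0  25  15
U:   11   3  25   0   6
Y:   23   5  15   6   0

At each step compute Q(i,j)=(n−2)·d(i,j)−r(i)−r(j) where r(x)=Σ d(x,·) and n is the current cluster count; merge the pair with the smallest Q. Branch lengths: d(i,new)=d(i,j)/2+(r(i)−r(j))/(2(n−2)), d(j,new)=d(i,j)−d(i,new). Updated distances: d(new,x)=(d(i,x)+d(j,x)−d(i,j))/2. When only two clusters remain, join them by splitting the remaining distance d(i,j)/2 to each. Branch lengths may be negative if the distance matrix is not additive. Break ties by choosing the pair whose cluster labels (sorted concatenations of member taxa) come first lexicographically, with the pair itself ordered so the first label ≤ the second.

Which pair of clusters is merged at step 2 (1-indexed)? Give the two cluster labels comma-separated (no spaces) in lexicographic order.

EU,Y

iteration 1: select E,U (d=11, Q=-95); attach at lengths (71/6, -5/6); label the merged cluster EU
  updated: d(EU,M)=10, d(EU,S)=35/2, d(EU,Y)=9
iteration 2: select EU,Y (d=9, Q=-95/2); attach at lengths (51/8, 21/8); label the merged cluster EUY
  updated: d(EUY,M)=3, d(EUY,S)=47/4
iteration 3: select EUY,M (d=3, Q=-75/4); attach at lengths (43/8, -19/8); label the merged cluster EMUY
  updated: d(EMUY,S)=51/8
iteration 4: select EMUY,S (d=51/8); attach at lengths (51/16, 51/16); label the merged cluster EMSUY
final tree: ((((E:71/6,U:-5/6):51/8,Y:21/8):43/8,M:-19/8):51/16,S:51/16)
total length: 235/8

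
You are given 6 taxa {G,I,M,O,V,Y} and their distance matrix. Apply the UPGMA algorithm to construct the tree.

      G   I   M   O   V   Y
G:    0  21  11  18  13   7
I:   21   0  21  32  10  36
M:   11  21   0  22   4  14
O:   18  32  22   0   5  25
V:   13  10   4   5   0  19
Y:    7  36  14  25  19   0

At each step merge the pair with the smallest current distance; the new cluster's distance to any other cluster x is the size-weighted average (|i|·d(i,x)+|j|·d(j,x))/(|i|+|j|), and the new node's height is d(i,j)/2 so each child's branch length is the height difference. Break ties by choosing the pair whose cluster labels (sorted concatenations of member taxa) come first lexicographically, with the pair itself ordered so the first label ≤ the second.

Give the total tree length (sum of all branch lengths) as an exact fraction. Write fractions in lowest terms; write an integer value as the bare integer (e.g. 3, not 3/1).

1. join M+V (d=4) ⇒ MV; edges |M|=2, |V|=2
  updated: d(G,MV)=12, d(I,MV)=31/2, d(MV,O)=27/2, d(MV,Y)=33/2
2. join G+Y (d=7) ⇒ GY; edges |G|=7/2, |Y|=7/2
  updated: d(GY,I)=57/2, d(GY,MV)=57/4, d(GY,O)=43/2
3. join MV+O (d=27/2) ⇒ MOV; edges |MV|=19/4, |O|=27/4
  updated: d(GY,MOV)=50/3, d(I,MOV)=21
4. join GY+MOV (d=50/3) ⇒ GMOVY; edges |GY|=29/6, |MOV|=19/12
  updated: d(GMOVY,I)=24
5. join GMOVY+I (d=24) ⇒ GIMOVY; edges |GMOVY|=11/3, |I|=12
final tree: (((G:7/2,Y:7/2):29/6,((M:2,V:2):19/4,O:27/4):19/12):11/3,I:12)
total length: 535/12

535/12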